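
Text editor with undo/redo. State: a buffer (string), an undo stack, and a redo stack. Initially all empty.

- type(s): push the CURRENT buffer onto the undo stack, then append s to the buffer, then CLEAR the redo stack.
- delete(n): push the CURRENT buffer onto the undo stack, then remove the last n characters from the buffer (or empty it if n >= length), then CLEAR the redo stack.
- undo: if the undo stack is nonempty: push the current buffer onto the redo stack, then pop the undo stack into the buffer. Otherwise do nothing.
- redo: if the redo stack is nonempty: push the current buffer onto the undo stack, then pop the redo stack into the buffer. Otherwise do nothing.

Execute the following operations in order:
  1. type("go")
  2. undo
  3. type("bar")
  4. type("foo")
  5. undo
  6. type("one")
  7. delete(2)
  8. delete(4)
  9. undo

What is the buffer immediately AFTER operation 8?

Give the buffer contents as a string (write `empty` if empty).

Answer: empty

Derivation:
After op 1 (type): buf='go' undo_depth=1 redo_depth=0
After op 2 (undo): buf='(empty)' undo_depth=0 redo_depth=1
After op 3 (type): buf='bar' undo_depth=1 redo_depth=0
After op 4 (type): buf='barfoo' undo_depth=2 redo_depth=0
After op 5 (undo): buf='bar' undo_depth=1 redo_depth=1
After op 6 (type): buf='barone' undo_depth=2 redo_depth=0
After op 7 (delete): buf='baro' undo_depth=3 redo_depth=0
After op 8 (delete): buf='(empty)' undo_depth=4 redo_depth=0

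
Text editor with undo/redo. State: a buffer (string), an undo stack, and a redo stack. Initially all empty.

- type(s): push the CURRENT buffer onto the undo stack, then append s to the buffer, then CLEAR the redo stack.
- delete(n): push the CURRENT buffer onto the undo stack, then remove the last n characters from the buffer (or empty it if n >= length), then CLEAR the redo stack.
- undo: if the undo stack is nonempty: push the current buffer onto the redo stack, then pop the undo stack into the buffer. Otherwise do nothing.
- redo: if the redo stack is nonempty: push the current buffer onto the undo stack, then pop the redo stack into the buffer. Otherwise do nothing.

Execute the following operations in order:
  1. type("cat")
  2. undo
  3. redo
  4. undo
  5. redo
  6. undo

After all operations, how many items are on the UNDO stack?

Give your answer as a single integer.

Answer: 0

Derivation:
After op 1 (type): buf='cat' undo_depth=1 redo_depth=0
After op 2 (undo): buf='(empty)' undo_depth=0 redo_depth=1
After op 3 (redo): buf='cat' undo_depth=1 redo_depth=0
After op 4 (undo): buf='(empty)' undo_depth=0 redo_depth=1
After op 5 (redo): buf='cat' undo_depth=1 redo_depth=0
After op 6 (undo): buf='(empty)' undo_depth=0 redo_depth=1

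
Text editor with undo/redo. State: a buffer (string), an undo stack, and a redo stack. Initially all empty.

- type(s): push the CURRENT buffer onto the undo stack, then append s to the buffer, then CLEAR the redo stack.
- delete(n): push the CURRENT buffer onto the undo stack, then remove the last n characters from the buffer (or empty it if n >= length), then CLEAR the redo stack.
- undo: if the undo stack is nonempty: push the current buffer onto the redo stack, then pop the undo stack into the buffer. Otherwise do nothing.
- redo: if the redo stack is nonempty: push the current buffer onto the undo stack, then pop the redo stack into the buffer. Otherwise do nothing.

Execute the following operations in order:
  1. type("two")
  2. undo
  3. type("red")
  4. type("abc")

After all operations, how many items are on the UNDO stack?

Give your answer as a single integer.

After op 1 (type): buf='two' undo_depth=1 redo_depth=0
After op 2 (undo): buf='(empty)' undo_depth=0 redo_depth=1
After op 3 (type): buf='red' undo_depth=1 redo_depth=0
After op 4 (type): buf='redabc' undo_depth=2 redo_depth=0

Answer: 2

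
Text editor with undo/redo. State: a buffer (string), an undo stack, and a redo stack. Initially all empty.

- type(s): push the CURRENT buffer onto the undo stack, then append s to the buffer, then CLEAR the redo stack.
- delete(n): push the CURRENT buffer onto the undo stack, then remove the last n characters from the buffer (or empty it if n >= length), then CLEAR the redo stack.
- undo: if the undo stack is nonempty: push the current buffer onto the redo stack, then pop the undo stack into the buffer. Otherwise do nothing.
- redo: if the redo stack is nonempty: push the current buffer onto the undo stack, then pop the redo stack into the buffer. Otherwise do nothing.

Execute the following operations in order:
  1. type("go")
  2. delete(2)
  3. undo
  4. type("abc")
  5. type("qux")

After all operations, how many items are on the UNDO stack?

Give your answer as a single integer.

Answer: 3

Derivation:
After op 1 (type): buf='go' undo_depth=1 redo_depth=0
After op 2 (delete): buf='(empty)' undo_depth=2 redo_depth=0
After op 3 (undo): buf='go' undo_depth=1 redo_depth=1
After op 4 (type): buf='goabc' undo_depth=2 redo_depth=0
After op 5 (type): buf='goabcqux' undo_depth=3 redo_depth=0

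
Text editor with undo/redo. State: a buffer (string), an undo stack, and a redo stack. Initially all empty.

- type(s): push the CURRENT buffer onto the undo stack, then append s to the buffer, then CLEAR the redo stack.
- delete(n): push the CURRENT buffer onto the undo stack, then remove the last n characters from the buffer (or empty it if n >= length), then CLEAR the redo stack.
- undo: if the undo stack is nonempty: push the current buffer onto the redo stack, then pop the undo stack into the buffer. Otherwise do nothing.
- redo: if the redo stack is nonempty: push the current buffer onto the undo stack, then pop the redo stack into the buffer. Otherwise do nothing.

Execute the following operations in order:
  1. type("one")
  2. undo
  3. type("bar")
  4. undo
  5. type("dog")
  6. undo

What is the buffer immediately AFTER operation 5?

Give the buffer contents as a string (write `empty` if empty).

Answer: dog

Derivation:
After op 1 (type): buf='one' undo_depth=1 redo_depth=0
After op 2 (undo): buf='(empty)' undo_depth=0 redo_depth=1
After op 3 (type): buf='bar' undo_depth=1 redo_depth=0
After op 4 (undo): buf='(empty)' undo_depth=0 redo_depth=1
After op 5 (type): buf='dog' undo_depth=1 redo_depth=0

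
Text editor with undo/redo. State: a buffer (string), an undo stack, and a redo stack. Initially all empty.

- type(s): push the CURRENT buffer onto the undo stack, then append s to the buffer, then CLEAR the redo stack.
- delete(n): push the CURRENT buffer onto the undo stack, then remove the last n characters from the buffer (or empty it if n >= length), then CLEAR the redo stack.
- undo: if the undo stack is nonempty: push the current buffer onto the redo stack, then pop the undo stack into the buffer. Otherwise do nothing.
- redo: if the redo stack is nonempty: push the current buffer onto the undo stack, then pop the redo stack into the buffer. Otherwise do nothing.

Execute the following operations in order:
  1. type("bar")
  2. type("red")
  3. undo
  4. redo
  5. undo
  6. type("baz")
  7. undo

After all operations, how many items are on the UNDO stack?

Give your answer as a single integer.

Answer: 1

Derivation:
After op 1 (type): buf='bar' undo_depth=1 redo_depth=0
After op 2 (type): buf='barred' undo_depth=2 redo_depth=0
After op 3 (undo): buf='bar' undo_depth=1 redo_depth=1
After op 4 (redo): buf='barred' undo_depth=2 redo_depth=0
After op 5 (undo): buf='bar' undo_depth=1 redo_depth=1
After op 6 (type): buf='barbaz' undo_depth=2 redo_depth=0
After op 7 (undo): buf='bar' undo_depth=1 redo_depth=1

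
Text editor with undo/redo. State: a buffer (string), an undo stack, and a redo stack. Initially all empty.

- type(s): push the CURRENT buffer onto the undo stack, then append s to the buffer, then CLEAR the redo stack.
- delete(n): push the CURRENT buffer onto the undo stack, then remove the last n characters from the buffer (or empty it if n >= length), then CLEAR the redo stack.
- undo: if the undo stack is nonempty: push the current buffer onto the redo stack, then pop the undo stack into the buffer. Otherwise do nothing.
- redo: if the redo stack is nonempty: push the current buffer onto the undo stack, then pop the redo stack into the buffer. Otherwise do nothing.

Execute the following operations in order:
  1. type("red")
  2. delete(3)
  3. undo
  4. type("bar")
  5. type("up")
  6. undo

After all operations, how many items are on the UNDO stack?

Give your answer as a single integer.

Answer: 2

Derivation:
After op 1 (type): buf='red' undo_depth=1 redo_depth=0
After op 2 (delete): buf='(empty)' undo_depth=2 redo_depth=0
After op 3 (undo): buf='red' undo_depth=1 redo_depth=1
After op 4 (type): buf='redbar' undo_depth=2 redo_depth=0
After op 5 (type): buf='redbarup' undo_depth=3 redo_depth=0
After op 6 (undo): buf='redbar' undo_depth=2 redo_depth=1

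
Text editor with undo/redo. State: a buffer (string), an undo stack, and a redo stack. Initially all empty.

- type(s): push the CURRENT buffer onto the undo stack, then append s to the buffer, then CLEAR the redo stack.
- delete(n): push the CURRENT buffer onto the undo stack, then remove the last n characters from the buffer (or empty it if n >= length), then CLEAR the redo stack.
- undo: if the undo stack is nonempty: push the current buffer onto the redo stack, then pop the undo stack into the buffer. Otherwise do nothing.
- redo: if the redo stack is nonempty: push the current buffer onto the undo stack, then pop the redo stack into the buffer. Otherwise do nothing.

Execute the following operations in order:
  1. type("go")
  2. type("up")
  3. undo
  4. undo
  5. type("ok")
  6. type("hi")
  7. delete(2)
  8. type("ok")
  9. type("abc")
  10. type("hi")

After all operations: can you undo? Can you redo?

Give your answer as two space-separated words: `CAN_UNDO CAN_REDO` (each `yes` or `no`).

After op 1 (type): buf='go' undo_depth=1 redo_depth=0
After op 2 (type): buf='goup' undo_depth=2 redo_depth=0
After op 3 (undo): buf='go' undo_depth=1 redo_depth=1
After op 4 (undo): buf='(empty)' undo_depth=0 redo_depth=2
After op 5 (type): buf='ok' undo_depth=1 redo_depth=0
After op 6 (type): buf='okhi' undo_depth=2 redo_depth=0
After op 7 (delete): buf='ok' undo_depth=3 redo_depth=0
After op 8 (type): buf='okok' undo_depth=4 redo_depth=0
After op 9 (type): buf='okokabc' undo_depth=5 redo_depth=0
After op 10 (type): buf='okokabchi' undo_depth=6 redo_depth=0

Answer: yes no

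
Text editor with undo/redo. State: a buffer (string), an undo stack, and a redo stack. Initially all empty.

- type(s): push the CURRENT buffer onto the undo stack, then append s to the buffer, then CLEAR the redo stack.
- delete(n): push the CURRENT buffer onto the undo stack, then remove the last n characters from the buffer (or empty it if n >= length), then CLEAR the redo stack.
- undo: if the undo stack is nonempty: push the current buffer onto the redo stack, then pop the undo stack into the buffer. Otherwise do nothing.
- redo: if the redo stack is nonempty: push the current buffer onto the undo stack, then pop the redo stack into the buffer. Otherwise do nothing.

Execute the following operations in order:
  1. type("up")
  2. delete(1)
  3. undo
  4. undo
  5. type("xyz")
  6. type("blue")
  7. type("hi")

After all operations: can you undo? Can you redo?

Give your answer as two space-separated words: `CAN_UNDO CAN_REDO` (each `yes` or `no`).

After op 1 (type): buf='up' undo_depth=1 redo_depth=0
After op 2 (delete): buf='u' undo_depth=2 redo_depth=0
After op 3 (undo): buf='up' undo_depth=1 redo_depth=1
After op 4 (undo): buf='(empty)' undo_depth=0 redo_depth=2
After op 5 (type): buf='xyz' undo_depth=1 redo_depth=0
After op 6 (type): buf='xyzblue' undo_depth=2 redo_depth=0
After op 7 (type): buf='xyzbluehi' undo_depth=3 redo_depth=0

Answer: yes no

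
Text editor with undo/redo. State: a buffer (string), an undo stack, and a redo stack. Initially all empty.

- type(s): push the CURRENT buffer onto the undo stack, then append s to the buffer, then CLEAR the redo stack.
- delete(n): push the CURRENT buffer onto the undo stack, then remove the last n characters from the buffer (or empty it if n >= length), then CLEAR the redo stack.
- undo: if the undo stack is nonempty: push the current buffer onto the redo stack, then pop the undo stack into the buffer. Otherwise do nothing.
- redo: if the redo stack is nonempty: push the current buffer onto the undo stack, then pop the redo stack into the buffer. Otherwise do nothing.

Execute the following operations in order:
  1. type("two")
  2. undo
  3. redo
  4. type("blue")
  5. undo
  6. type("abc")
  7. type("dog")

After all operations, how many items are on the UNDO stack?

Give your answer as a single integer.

After op 1 (type): buf='two' undo_depth=1 redo_depth=0
After op 2 (undo): buf='(empty)' undo_depth=0 redo_depth=1
After op 3 (redo): buf='two' undo_depth=1 redo_depth=0
After op 4 (type): buf='twoblue' undo_depth=2 redo_depth=0
After op 5 (undo): buf='two' undo_depth=1 redo_depth=1
After op 6 (type): buf='twoabc' undo_depth=2 redo_depth=0
After op 7 (type): buf='twoabcdog' undo_depth=3 redo_depth=0

Answer: 3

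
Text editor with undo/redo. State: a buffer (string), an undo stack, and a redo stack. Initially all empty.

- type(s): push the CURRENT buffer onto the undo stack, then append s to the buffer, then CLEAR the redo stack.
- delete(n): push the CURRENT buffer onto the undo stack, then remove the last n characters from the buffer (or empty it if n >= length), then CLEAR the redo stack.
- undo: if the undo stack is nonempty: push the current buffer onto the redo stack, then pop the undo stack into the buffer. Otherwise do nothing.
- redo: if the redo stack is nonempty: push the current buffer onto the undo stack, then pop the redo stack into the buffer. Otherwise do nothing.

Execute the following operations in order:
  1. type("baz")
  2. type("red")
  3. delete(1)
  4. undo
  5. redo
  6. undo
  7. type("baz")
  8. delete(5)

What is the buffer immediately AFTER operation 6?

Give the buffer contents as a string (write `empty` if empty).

After op 1 (type): buf='baz' undo_depth=1 redo_depth=0
After op 2 (type): buf='bazred' undo_depth=2 redo_depth=0
After op 3 (delete): buf='bazre' undo_depth=3 redo_depth=0
After op 4 (undo): buf='bazred' undo_depth=2 redo_depth=1
After op 5 (redo): buf='bazre' undo_depth=3 redo_depth=0
After op 6 (undo): buf='bazred' undo_depth=2 redo_depth=1

Answer: bazred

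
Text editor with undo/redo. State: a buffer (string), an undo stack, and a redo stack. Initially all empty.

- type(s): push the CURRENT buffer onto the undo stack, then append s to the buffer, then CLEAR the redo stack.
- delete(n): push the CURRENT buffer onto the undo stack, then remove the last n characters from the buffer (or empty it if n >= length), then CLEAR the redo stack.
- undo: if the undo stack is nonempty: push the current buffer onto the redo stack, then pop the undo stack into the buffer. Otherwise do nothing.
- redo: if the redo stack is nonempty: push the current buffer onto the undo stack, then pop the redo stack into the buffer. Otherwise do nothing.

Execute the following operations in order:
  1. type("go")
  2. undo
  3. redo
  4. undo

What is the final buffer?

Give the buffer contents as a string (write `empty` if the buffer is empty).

Answer: empty

Derivation:
After op 1 (type): buf='go' undo_depth=1 redo_depth=0
After op 2 (undo): buf='(empty)' undo_depth=0 redo_depth=1
After op 3 (redo): buf='go' undo_depth=1 redo_depth=0
After op 4 (undo): buf='(empty)' undo_depth=0 redo_depth=1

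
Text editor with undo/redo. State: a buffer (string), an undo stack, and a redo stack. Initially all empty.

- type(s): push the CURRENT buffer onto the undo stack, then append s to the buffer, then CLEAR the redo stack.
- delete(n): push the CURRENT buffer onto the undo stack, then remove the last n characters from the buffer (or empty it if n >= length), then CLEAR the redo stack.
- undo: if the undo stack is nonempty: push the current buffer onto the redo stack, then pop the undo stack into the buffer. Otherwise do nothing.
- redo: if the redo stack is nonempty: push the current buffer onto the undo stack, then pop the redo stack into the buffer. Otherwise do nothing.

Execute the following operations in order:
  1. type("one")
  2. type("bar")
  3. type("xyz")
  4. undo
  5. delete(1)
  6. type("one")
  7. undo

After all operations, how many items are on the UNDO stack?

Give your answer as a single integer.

Answer: 3

Derivation:
After op 1 (type): buf='one' undo_depth=1 redo_depth=0
After op 2 (type): buf='onebar' undo_depth=2 redo_depth=0
After op 3 (type): buf='onebarxyz' undo_depth=3 redo_depth=0
After op 4 (undo): buf='onebar' undo_depth=2 redo_depth=1
After op 5 (delete): buf='oneba' undo_depth=3 redo_depth=0
After op 6 (type): buf='onebaone' undo_depth=4 redo_depth=0
After op 7 (undo): buf='oneba' undo_depth=3 redo_depth=1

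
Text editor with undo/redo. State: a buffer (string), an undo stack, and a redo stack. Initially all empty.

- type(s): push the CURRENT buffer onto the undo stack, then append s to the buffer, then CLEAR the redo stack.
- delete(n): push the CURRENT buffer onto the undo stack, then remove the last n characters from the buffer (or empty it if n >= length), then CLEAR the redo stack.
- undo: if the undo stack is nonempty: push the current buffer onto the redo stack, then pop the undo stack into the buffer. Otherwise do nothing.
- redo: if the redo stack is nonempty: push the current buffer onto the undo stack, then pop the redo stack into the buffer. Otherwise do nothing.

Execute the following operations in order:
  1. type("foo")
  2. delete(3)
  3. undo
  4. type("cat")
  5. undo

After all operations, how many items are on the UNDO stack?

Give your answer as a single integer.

Answer: 1

Derivation:
After op 1 (type): buf='foo' undo_depth=1 redo_depth=0
After op 2 (delete): buf='(empty)' undo_depth=2 redo_depth=0
After op 3 (undo): buf='foo' undo_depth=1 redo_depth=1
After op 4 (type): buf='foocat' undo_depth=2 redo_depth=0
After op 5 (undo): buf='foo' undo_depth=1 redo_depth=1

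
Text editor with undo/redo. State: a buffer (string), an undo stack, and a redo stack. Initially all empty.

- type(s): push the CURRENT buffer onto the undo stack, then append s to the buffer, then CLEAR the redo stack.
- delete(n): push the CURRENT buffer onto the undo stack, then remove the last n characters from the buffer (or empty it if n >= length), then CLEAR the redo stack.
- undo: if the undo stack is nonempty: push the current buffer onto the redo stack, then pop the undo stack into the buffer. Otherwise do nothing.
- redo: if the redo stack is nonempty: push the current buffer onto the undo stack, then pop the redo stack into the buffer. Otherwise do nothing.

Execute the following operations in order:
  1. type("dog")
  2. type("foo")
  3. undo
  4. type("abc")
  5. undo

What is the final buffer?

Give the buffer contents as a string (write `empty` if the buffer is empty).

Answer: dog

Derivation:
After op 1 (type): buf='dog' undo_depth=1 redo_depth=0
After op 2 (type): buf='dogfoo' undo_depth=2 redo_depth=0
After op 3 (undo): buf='dog' undo_depth=1 redo_depth=1
After op 4 (type): buf='dogabc' undo_depth=2 redo_depth=0
After op 5 (undo): buf='dog' undo_depth=1 redo_depth=1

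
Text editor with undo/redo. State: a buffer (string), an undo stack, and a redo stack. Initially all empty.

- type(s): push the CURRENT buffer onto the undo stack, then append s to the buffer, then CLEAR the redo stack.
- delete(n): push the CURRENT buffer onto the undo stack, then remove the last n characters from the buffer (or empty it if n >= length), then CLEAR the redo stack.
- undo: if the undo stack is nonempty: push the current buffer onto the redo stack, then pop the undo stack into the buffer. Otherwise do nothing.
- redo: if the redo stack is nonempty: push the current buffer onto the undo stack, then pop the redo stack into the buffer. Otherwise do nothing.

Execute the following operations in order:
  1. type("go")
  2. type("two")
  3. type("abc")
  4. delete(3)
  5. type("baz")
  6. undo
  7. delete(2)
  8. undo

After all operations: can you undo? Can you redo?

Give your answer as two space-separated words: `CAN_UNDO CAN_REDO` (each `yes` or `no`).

After op 1 (type): buf='go' undo_depth=1 redo_depth=0
After op 2 (type): buf='gotwo' undo_depth=2 redo_depth=0
After op 3 (type): buf='gotwoabc' undo_depth=3 redo_depth=0
After op 4 (delete): buf='gotwo' undo_depth=4 redo_depth=0
After op 5 (type): buf='gotwobaz' undo_depth=5 redo_depth=0
After op 6 (undo): buf='gotwo' undo_depth=4 redo_depth=1
After op 7 (delete): buf='got' undo_depth=5 redo_depth=0
After op 8 (undo): buf='gotwo' undo_depth=4 redo_depth=1

Answer: yes yes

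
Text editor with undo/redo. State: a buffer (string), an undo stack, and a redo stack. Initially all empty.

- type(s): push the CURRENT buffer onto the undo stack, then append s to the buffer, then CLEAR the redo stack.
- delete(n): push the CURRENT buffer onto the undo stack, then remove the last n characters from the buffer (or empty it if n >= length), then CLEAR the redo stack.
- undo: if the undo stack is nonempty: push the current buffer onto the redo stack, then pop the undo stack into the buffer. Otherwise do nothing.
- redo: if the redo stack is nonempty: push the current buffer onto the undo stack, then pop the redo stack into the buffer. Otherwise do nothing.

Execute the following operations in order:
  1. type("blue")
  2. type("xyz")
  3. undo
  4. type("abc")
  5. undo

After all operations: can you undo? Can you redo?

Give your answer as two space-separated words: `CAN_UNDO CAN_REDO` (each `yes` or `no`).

Answer: yes yes

Derivation:
After op 1 (type): buf='blue' undo_depth=1 redo_depth=0
After op 2 (type): buf='bluexyz' undo_depth=2 redo_depth=0
After op 3 (undo): buf='blue' undo_depth=1 redo_depth=1
After op 4 (type): buf='blueabc' undo_depth=2 redo_depth=0
After op 5 (undo): buf='blue' undo_depth=1 redo_depth=1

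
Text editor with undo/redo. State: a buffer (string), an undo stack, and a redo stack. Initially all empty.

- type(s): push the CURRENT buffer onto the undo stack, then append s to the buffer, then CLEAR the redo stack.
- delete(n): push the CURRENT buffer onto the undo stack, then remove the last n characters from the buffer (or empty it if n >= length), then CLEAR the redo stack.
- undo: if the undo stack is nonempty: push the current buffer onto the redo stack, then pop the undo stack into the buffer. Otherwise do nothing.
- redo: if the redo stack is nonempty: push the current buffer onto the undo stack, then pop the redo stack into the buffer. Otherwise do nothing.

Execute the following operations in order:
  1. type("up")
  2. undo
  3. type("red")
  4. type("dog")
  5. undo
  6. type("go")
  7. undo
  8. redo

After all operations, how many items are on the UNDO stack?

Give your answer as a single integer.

Answer: 2

Derivation:
After op 1 (type): buf='up' undo_depth=1 redo_depth=0
After op 2 (undo): buf='(empty)' undo_depth=0 redo_depth=1
After op 3 (type): buf='red' undo_depth=1 redo_depth=0
After op 4 (type): buf='reddog' undo_depth=2 redo_depth=0
After op 5 (undo): buf='red' undo_depth=1 redo_depth=1
After op 6 (type): buf='redgo' undo_depth=2 redo_depth=0
After op 7 (undo): buf='red' undo_depth=1 redo_depth=1
After op 8 (redo): buf='redgo' undo_depth=2 redo_depth=0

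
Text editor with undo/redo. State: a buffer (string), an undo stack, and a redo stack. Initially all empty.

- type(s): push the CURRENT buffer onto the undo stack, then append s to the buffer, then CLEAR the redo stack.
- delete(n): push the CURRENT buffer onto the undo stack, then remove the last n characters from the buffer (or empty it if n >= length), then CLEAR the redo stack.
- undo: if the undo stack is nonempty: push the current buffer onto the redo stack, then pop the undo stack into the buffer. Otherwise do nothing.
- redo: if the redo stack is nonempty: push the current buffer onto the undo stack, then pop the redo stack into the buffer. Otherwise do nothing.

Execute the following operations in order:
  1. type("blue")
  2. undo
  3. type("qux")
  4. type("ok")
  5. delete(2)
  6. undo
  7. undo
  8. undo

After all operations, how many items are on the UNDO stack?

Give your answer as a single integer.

Answer: 0

Derivation:
After op 1 (type): buf='blue' undo_depth=1 redo_depth=0
After op 2 (undo): buf='(empty)' undo_depth=0 redo_depth=1
After op 3 (type): buf='qux' undo_depth=1 redo_depth=0
After op 4 (type): buf='quxok' undo_depth=2 redo_depth=0
After op 5 (delete): buf='qux' undo_depth=3 redo_depth=0
After op 6 (undo): buf='quxok' undo_depth=2 redo_depth=1
After op 7 (undo): buf='qux' undo_depth=1 redo_depth=2
After op 8 (undo): buf='(empty)' undo_depth=0 redo_depth=3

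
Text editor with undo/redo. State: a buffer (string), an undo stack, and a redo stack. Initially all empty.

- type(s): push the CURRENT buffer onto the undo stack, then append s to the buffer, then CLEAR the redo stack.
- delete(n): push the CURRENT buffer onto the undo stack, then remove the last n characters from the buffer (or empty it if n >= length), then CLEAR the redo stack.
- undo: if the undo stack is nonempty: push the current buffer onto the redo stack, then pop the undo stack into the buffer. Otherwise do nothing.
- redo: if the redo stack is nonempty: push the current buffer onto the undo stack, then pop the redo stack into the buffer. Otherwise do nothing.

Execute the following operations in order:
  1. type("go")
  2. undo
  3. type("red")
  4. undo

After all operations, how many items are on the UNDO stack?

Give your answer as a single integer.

After op 1 (type): buf='go' undo_depth=1 redo_depth=0
After op 2 (undo): buf='(empty)' undo_depth=0 redo_depth=1
After op 3 (type): buf='red' undo_depth=1 redo_depth=0
After op 4 (undo): buf='(empty)' undo_depth=0 redo_depth=1

Answer: 0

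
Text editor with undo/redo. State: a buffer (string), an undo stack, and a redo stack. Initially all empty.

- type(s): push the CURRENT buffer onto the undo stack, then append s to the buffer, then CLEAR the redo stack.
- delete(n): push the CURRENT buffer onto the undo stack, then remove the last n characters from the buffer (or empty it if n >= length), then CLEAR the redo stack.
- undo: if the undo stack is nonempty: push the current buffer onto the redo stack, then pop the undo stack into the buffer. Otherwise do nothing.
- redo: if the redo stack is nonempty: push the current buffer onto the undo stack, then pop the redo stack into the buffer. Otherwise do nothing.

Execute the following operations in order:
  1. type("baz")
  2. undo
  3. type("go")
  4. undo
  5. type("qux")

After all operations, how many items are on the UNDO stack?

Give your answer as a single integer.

Answer: 1

Derivation:
After op 1 (type): buf='baz' undo_depth=1 redo_depth=0
After op 2 (undo): buf='(empty)' undo_depth=0 redo_depth=1
After op 3 (type): buf='go' undo_depth=1 redo_depth=0
After op 4 (undo): buf='(empty)' undo_depth=0 redo_depth=1
After op 5 (type): buf='qux' undo_depth=1 redo_depth=0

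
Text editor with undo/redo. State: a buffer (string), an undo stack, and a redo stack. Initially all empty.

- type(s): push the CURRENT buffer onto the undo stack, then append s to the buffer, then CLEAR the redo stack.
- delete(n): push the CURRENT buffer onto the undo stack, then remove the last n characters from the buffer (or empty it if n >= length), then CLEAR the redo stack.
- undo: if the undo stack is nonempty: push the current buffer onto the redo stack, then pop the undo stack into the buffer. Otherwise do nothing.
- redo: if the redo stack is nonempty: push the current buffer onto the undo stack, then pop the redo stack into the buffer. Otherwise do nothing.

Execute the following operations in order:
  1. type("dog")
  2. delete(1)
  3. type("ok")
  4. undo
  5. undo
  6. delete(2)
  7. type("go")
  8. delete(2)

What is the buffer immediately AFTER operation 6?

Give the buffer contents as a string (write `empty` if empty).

After op 1 (type): buf='dog' undo_depth=1 redo_depth=0
After op 2 (delete): buf='do' undo_depth=2 redo_depth=0
After op 3 (type): buf='dook' undo_depth=3 redo_depth=0
After op 4 (undo): buf='do' undo_depth=2 redo_depth=1
After op 5 (undo): buf='dog' undo_depth=1 redo_depth=2
After op 6 (delete): buf='d' undo_depth=2 redo_depth=0

Answer: d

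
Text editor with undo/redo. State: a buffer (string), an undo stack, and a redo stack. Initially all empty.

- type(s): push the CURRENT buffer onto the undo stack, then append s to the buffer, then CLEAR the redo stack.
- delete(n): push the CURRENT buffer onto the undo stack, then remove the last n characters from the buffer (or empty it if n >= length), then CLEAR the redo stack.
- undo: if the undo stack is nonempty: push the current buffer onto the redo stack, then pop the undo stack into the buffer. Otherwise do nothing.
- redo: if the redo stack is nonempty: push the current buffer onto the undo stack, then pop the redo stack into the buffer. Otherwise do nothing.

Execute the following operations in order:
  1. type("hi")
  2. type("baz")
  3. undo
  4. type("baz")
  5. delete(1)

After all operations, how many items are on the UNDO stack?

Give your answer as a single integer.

After op 1 (type): buf='hi' undo_depth=1 redo_depth=0
After op 2 (type): buf='hibaz' undo_depth=2 redo_depth=0
After op 3 (undo): buf='hi' undo_depth=1 redo_depth=1
After op 4 (type): buf='hibaz' undo_depth=2 redo_depth=0
After op 5 (delete): buf='hiba' undo_depth=3 redo_depth=0

Answer: 3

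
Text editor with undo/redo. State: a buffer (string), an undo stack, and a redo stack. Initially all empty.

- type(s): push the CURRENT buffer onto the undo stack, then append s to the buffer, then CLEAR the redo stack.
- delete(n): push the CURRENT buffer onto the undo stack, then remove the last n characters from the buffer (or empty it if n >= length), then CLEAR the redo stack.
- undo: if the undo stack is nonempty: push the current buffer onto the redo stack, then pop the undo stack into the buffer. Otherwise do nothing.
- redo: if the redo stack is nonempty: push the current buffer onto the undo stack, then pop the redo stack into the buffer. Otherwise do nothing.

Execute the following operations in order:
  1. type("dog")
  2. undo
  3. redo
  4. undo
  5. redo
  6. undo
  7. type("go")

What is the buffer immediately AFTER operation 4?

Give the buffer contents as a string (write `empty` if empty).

Answer: empty

Derivation:
After op 1 (type): buf='dog' undo_depth=1 redo_depth=0
After op 2 (undo): buf='(empty)' undo_depth=0 redo_depth=1
After op 3 (redo): buf='dog' undo_depth=1 redo_depth=0
After op 4 (undo): buf='(empty)' undo_depth=0 redo_depth=1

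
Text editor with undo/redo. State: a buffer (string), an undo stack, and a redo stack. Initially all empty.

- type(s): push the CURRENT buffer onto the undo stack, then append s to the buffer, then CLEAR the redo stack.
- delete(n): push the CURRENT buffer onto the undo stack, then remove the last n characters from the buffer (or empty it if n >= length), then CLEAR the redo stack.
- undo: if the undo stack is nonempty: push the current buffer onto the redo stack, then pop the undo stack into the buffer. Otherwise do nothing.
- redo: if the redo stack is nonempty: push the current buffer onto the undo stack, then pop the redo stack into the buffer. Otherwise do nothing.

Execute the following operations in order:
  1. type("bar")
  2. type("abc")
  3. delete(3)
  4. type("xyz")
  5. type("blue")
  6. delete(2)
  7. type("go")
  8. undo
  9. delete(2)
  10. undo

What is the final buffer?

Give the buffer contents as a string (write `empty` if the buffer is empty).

After op 1 (type): buf='bar' undo_depth=1 redo_depth=0
After op 2 (type): buf='barabc' undo_depth=2 redo_depth=0
After op 3 (delete): buf='bar' undo_depth=3 redo_depth=0
After op 4 (type): buf='barxyz' undo_depth=4 redo_depth=0
After op 5 (type): buf='barxyzblue' undo_depth=5 redo_depth=0
After op 6 (delete): buf='barxyzbl' undo_depth=6 redo_depth=0
After op 7 (type): buf='barxyzblgo' undo_depth=7 redo_depth=0
After op 8 (undo): buf='barxyzbl' undo_depth=6 redo_depth=1
After op 9 (delete): buf='barxyz' undo_depth=7 redo_depth=0
After op 10 (undo): buf='barxyzbl' undo_depth=6 redo_depth=1

Answer: barxyzbl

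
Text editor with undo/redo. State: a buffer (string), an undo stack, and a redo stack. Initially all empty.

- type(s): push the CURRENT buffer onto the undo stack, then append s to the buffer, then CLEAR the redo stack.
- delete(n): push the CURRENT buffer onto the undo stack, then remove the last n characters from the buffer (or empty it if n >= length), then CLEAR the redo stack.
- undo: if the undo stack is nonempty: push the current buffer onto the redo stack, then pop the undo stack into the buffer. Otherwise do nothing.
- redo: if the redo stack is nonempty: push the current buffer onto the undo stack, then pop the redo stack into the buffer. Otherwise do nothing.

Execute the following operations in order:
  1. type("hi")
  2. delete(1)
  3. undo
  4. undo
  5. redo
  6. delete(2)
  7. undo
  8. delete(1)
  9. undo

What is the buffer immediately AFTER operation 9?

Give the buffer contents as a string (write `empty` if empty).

Answer: hi

Derivation:
After op 1 (type): buf='hi' undo_depth=1 redo_depth=0
After op 2 (delete): buf='h' undo_depth=2 redo_depth=0
After op 3 (undo): buf='hi' undo_depth=1 redo_depth=1
After op 4 (undo): buf='(empty)' undo_depth=0 redo_depth=2
After op 5 (redo): buf='hi' undo_depth=1 redo_depth=1
After op 6 (delete): buf='(empty)' undo_depth=2 redo_depth=0
After op 7 (undo): buf='hi' undo_depth=1 redo_depth=1
After op 8 (delete): buf='h' undo_depth=2 redo_depth=0
After op 9 (undo): buf='hi' undo_depth=1 redo_depth=1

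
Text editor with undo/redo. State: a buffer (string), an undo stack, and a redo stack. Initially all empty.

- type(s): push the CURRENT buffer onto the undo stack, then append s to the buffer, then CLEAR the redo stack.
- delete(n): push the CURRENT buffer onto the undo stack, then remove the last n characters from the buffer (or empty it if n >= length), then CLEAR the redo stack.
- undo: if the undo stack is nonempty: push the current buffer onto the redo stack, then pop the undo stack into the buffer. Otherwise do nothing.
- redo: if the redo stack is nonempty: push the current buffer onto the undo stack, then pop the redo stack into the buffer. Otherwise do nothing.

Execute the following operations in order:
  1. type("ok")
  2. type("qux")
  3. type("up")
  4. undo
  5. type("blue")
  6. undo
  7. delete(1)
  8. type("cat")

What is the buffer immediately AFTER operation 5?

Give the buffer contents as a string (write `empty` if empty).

Answer: okquxblue

Derivation:
After op 1 (type): buf='ok' undo_depth=1 redo_depth=0
After op 2 (type): buf='okqux' undo_depth=2 redo_depth=0
After op 3 (type): buf='okquxup' undo_depth=3 redo_depth=0
After op 4 (undo): buf='okqux' undo_depth=2 redo_depth=1
After op 5 (type): buf='okquxblue' undo_depth=3 redo_depth=0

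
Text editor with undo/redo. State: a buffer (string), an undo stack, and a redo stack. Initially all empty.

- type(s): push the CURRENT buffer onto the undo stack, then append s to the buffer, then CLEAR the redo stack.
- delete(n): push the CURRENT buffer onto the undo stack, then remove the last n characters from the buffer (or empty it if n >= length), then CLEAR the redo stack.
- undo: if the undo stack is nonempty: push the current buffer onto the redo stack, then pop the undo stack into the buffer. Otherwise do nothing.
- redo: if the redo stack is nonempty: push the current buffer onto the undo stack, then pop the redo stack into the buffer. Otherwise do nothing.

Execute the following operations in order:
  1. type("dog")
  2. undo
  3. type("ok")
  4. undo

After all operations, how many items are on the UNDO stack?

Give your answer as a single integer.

Answer: 0

Derivation:
After op 1 (type): buf='dog' undo_depth=1 redo_depth=0
After op 2 (undo): buf='(empty)' undo_depth=0 redo_depth=1
After op 3 (type): buf='ok' undo_depth=1 redo_depth=0
After op 4 (undo): buf='(empty)' undo_depth=0 redo_depth=1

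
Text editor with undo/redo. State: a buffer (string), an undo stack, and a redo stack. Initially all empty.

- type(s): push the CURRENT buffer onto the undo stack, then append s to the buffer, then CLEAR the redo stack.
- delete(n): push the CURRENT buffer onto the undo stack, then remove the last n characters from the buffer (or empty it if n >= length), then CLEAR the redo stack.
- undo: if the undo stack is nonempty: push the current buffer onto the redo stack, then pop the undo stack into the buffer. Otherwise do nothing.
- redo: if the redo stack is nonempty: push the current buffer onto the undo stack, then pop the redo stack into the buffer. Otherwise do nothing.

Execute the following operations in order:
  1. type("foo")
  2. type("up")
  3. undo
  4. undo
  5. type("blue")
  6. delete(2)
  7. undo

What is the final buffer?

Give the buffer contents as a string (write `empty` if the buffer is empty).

After op 1 (type): buf='foo' undo_depth=1 redo_depth=0
After op 2 (type): buf='fooup' undo_depth=2 redo_depth=0
After op 3 (undo): buf='foo' undo_depth=1 redo_depth=1
After op 4 (undo): buf='(empty)' undo_depth=0 redo_depth=2
After op 5 (type): buf='blue' undo_depth=1 redo_depth=0
After op 6 (delete): buf='bl' undo_depth=2 redo_depth=0
After op 7 (undo): buf='blue' undo_depth=1 redo_depth=1

Answer: blue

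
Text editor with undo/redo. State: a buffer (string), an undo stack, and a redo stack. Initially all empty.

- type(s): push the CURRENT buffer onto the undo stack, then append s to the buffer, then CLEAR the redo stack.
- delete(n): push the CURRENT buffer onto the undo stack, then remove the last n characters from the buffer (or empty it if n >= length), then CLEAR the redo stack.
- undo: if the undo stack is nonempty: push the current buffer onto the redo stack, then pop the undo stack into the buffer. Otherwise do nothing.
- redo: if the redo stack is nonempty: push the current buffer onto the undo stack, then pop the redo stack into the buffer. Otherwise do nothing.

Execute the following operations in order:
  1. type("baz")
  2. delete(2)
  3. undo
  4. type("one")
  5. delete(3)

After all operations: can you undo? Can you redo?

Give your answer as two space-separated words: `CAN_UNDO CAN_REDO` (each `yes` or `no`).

After op 1 (type): buf='baz' undo_depth=1 redo_depth=0
After op 2 (delete): buf='b' undo_depth=2 redo_depth=0
After op 3 (undo): buf='baz' undo_depth=1 redo_depth=1
After op 4 (type): buf='bazone' undo_depth=2 redo_depth=0
After op 5 (delete): buf='baz' undo_depth=3 redo_depth=0

Answer: yes no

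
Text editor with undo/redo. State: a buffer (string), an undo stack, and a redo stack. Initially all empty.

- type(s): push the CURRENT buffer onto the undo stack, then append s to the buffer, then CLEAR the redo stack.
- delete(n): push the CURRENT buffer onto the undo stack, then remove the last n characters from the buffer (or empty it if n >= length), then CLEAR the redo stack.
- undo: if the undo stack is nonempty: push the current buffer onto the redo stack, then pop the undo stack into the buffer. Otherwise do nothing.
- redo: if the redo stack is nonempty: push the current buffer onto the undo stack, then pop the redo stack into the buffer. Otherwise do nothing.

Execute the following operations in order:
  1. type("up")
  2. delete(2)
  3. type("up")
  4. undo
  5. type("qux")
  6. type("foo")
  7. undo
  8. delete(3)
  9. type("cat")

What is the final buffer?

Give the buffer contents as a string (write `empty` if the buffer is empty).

After op 1 (type): buf='up' undo_depth=1 redo_depth=0
After op 2 (delete): buf='(empty)' undo_depth=2 redo_depth=0
After op 3 (type): buf='up' undo_depth=3 redo_depth=0
After op 4 (undo): buf='(empty)' undo_depth=2 redo_depth=1
After op 5 (type): buf='qux' undo_depth=3 redo_depth=0
After op 6 (type): buf='quxfoo' undo_depth=4 redo_depth=0
After op 7 (undo): buf='qux' undo_depth=3 redo_depth=1
After op 8 (delete): buf='(empty)' undo_depth=4 redo_depth=0
After op 9 (type): buf='cat' undo_depth=5 redo_depth=0

Answer: cat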